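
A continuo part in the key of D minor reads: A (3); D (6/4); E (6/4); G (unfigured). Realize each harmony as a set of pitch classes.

A (5/3): A, C, E.
D (6/4): D, G, Bb.
E (6/4): E, A, C.
G (5/3): G, Bb, D.

A, C, E | D, G, Bb | E, A, C | G, Bb, D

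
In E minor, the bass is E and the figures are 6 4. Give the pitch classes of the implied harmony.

E, A, C

A fourth above E in this key is A.
A sixth above E in this key is C.
Together with the bass E, this spells A minor in second inversion.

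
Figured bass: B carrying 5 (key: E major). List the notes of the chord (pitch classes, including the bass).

The written figures 5 are shorthand for 5/3: the 3 is implied.
A third above B in this key is D#.
A fifth above B in this key is F#.
Together with the bass B, this spells B major in root position.

B, D#, F#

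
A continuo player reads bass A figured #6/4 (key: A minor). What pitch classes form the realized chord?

A fourth above A in this key is D.
A sixth above A in this key is F, raised to F# by the sharp.
Together with the bass A, this spells D major in second inversion.

A, D, F#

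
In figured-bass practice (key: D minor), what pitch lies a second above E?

F

Counting 1 letter step above E lands on F; in D minor, that letter is F.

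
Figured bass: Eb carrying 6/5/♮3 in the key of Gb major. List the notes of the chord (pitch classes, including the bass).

Eb, G, Bb, Cb

A third above Eb in this key is Gb, made natural (G) by the ♮ figure.
A fifth above Eb in this key is Bb.
A sixth above Eb in this key is Cb.
Together with the bass Eb, this spells Cb augmented major seventh in first inversion.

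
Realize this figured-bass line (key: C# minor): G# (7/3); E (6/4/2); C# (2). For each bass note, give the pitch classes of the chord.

G# (7/5/3): G#, B, D#, F#.
E (6/4/2): E, F#, A, C#.
C# (6/4/2): C#, D#, F#, A.

G#, B, D#, F# | E, F#, A, C# | C#, D#, F#, A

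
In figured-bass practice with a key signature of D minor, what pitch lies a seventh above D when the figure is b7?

Counting 6 letter steps above D lands on C; in D minor, that letter is C.
The b7 figure lowers it a semitone, giving Cb.

Cb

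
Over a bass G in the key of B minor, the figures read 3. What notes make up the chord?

The written figures 3 are shorthand for 5/3: the 5 is implied.
A third above G in this key is B.
A fifth above G in this key is D.
Together with the bass G, this spells G major in root position.

G, B, D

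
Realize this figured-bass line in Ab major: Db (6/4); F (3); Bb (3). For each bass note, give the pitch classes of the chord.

Db (6/4): Db, G, Bb.
F (5/3): F, Ab, C.
Bb (5/3): Bb, Db, F.

Db, G, Bb | F, Ab, C | Bb, Db, F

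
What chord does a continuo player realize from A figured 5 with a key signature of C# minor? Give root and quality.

The figures 5 indicate a triad in root position.
In root position the bass is the root, so the root is A.
The chord tones are A, C#, E, giving A major.

A major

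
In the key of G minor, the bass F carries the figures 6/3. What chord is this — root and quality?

D minor

The figures 6/3 indicate a triad in first inversion.
In first inversion the root lies a sixth above the bass: a sixth above F in G minor is D.
The chord tones are F, A, D, giving D minor.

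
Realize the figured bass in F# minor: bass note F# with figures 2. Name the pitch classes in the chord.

F#, G#, B, D

The written figures 2 are shorthand for 6/4/2: the 6/4 are implied.
A second above F# in this key is G#.
A fourth above F# in this key is B.
A sixth above F# in this key is D.
Together with the bass F#, this spells G# half-diminished seventh in third inversion.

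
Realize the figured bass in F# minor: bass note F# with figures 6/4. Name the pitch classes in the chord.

A fourth above F# in this key is B.
A sixth above F# in this key is D.
Together with the bass F#, this spells B minor in second inversion.

F#, B, D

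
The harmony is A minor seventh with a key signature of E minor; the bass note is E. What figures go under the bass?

4/3

E is the fifth of A minor seventh, so the chord is in second inversion.
A seventh chord in second inversion is figured 6/4/3, conventionally abbreviated 4/3.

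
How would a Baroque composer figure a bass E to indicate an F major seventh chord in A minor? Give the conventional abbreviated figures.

4/2

E is the seventh of F major seventh, so the chord is in third inversion.
A seventh chord in third inversion is figured 6/4/2, conventionally abbreviated 4/2.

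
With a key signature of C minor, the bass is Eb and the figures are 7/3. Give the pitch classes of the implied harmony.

Eb, G, Bb, D

The written figures 7/3 are shorthand for 7/5/3: the 5 is implied.
A third above Eb in this key is G.
A fifth above Eb in this key is Bb.
A seventh above Eb in this key is D.
Together with the bass Eb, this spells Eb major seventh in root position.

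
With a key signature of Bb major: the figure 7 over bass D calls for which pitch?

C

Counting 6 letter steps above D lands on C; in Bb major, that letter is C.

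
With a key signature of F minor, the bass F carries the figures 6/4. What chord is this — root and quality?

Bb minor

The figures 6/4 indicate a triad in second inversion.
In second inversion the root lies a fourth above the bass: a fourth above F in F minor is Bb.
The chord tones are F, Bb, Db, giving Bb minor.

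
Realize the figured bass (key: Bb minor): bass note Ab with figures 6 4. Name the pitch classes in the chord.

Ab, Db, F

A fourth above Ab in this key is Db.
A sixth above Ab in this key is F.
Together with the bass Ab, this spells Db major in second inversion.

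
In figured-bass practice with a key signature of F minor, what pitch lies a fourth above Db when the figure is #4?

G#

Counting 3 letter steps above Db lands on G; in F minor, that letter is G.
The #4 figure raises it a semitone, giving G#.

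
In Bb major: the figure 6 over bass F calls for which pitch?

Counting 5 letter steps above F lands on D; in Bb major, that letter is D.

D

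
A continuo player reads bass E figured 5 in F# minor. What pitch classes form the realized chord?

E, G#, B

The written figures 5 are shorthand for 5/3: the 3 is implied.
A third above E in this key is G#.
A fifth above E in this key is B.
Together with the bass E, this spells E major in root position.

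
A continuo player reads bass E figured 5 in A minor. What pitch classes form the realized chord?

The written figures 5 are shorthand for 5/3: the 3 is implied.
A third above E in this key is G.
A fifth above E in this key is B.
Together with the bass E, this spells E minor in root position.

E, G, B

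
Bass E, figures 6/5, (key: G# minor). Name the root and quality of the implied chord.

C# minor seventh

The figures 6/5 indicate a seventh chord in first inversion.
In first inversion the root lies a sixth above the bass: a sixth above E in G# minor is C#.
The chord tones are E, G#, B, C#, giving C# minor seventh.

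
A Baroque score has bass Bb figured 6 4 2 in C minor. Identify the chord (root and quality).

The figures 6 4 2 indicate a seventh chord in third inversion.
In third inversion the root lies a second above the bass: a second above Bb in C minor is C.
The chord tones are Bb, C, Eb, G, giving C minor seventh.

C minor seventh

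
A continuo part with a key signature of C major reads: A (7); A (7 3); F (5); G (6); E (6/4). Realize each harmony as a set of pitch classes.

A, C, E, G | A, C, E, G | F, A, C | G, B, E | E, A, C

A (7/5/3): A, C, E, G.
A (7/5/3): A, C, E, G.
F (5/3): F, A, C.
G (6/3): G, B, E.
E (6/4): E, A, C.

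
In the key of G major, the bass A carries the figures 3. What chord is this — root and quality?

The figures 3 indicate a triad in root position.
In root position the bass is the root, so the root is A.
The chord tones are A, C, E, giving A minor.

A minor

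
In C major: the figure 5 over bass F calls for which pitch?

C

Counting 4 letter steps above F lands on C; in C major, that letter is C.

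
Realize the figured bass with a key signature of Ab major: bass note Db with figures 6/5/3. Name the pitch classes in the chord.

Db, F, Ab, Bb

A third above Db in this key is F.
A fifth above Db in this key is Ab.
A sixth above Db in this key is Bb.
Together with the bass Db, this spells Bb minor seventh in first inversion.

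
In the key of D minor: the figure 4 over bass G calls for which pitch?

C

Counting 3 letter steps above G lands on C; in D minor, that letter is C.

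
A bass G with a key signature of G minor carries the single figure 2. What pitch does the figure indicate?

A

Counting 1 letter step above G lands on A; in G minor, that letter is A.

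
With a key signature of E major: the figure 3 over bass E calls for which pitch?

G#

Counting 2 letter steps above E lands on G; in E major, that letter is G#.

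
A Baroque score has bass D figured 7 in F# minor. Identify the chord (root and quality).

The figures 7 indicate a seventh chord in root position.
In root position the bass is the root, so the root is D.
The chord tones are D, F#, A, C#, giving D major seventh.

D major seventh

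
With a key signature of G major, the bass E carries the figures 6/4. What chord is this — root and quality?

The figures 6/4 indicate a triad in second inversion.
In second inversion the root lies a fourth above the bass: a fourth above E in G major is A.
The chord tones are E, A, C, giving A minor.

A minor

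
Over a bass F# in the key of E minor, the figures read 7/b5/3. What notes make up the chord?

A third above F# in this key is A.
A fifth above F# in this key is C, lowered to Cb by the flat.
A seventh above F# in this key is E.

F#, A, Cb, E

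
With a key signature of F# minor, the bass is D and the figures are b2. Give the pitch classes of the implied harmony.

D, Eb, G#, B

The written figures b2 are shorthand for 6/4/2: the 6/4 are implied.
A second above D in this key is E, lowered to Eb by the flat.
A fourth above D in this key is G#.
A sixth above D in this key is B.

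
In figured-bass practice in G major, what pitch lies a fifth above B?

Counting 4 letter steps above B lands on F; in G major, that letter is F#.

F#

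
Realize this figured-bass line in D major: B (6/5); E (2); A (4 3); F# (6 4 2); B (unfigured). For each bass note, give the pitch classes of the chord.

B, D, F#, G | E, F#, A, C# | A, C#, D, F# | F#, G, B, D | B, D, F#

B (6/5/3): B, D, F#, G.
E (6/4/2): E, F#, A, C#.
A (6/4/3): A, C#, D, F#.
F# (6/4/2): F#, G, B, D.
B (5/3): B, D, F#.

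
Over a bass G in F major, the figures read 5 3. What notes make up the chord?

G, Bb, D

A third above G in this key is Bb.
A fifth above G in this key is D.
Together with the bass G, this spells G minor in root position.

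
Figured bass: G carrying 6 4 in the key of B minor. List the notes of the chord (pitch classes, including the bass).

G, C#, E

A fourth above G in this key is C#.
A sixth above G in this key is E.
Together with the bass G, this spells C# diminished in second inversion.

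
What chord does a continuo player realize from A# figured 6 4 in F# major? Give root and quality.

The figures 6 4 indicate a triad in second inversion.
In second inversion the root lies a fourth above the bass: a fourth above A# in F# major is D#.
The chord tones are A#, D#, F#, giving D# minor.

D# minor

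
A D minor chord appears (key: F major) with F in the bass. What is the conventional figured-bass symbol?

6

F is the third of D minor, so the chord is in first inversion.
A triad in first inversion is figured 6/3, conventionally abbreviated 6.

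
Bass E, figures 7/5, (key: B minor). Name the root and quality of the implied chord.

The figures 7/5 indicate a seventh chord in root position.
In root position the bass is the root, so the root is E.
The chord tones are E, G, B, D, giving E minor seventh.

E minor seventh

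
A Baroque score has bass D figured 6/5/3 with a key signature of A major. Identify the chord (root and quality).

B minor seventh

The figures 6/5/3 indicate a seventh chord in first inversion.
In first inversion the root lies a sixth above the bass: a sixth above D in A major is B.
The chord tones are D, F#, A, B, giving B minor seventh.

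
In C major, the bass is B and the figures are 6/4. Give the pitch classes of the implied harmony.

A fourth above B in this key is E.
A sixth above B in this key is G.
Together with the bass B, this spells E minor in second inversion.

B, E, G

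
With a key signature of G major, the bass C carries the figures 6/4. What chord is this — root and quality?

The figures 6/4 indicate a triad in second inversion.
In second inversion the root lies a fourth above the bass: a fourth above C in G major is F#.
The chord tones are C, F#, A, giving F# diminished.

F# diminished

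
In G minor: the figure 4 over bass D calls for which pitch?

Counting 3 letter steps above D lands on G; in G minor, that letter is G.

G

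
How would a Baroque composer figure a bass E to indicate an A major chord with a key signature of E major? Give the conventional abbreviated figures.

6/4

E is the fifth of A major, so the chord is in second inversion.
A triad in second inversion is figured 6/4, conventionally abbreviated 6/4.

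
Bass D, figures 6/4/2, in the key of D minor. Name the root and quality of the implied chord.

The figures 6/4/2 indicate a seventh chord in third inversion.
In third inversion the root lies a second above the bass: a second above D in D minor is E.
The chord tones are D, E, G, Bb, giving E half-diminished seventh.

E half-diminished seventh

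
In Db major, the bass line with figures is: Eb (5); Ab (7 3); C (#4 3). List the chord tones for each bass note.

Eb (5/3): Eb, Gb, Bb.
Ab (7/5/3): Ab, C, Eb, Gb.
C (6/#4/3): C, Eb, F#, Ab.

Eb, Gb, Bb | Ab, C, Eb, Gb | C, Eb, F#, Ab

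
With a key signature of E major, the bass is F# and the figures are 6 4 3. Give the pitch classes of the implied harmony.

F#, A, B, D#

A third above F# in this key is A.
A fourth above F# in this key is B.
A sixth above F# in this key is D#.
Together with the bass F#, this spells B dominant seventh in second inversion.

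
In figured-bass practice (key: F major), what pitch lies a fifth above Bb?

F

Counting 4 letter steps above Bb lands on F; in F major, that letter is F.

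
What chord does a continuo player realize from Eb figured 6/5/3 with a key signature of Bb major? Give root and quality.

C minor seventh

The figures 6/5/3 indicate a seventh chord in first inversion.
In first inversion the root lies a sixth above the bass: a sixth above Eb in Bb major is C.
The chord tones are Eb, G, Bb, C, giving C minor seventh.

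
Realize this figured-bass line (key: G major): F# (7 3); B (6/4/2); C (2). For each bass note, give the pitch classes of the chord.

F#, A, C, E | B, C, E, G | C, D, F#, A

F# (7/5/3): F#, A, C, E.
B (6/4/2): B, C, E, G.
C (6/4/2): C, D, F#, A.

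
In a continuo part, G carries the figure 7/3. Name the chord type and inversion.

seventh chord, root position

7/3 is shorthand for 7/5/3.
Intervals of 7/5/3 above the bass form a seventh chord; the bass is the root, so this is root position.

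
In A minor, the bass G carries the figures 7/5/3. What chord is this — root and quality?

The figures 7/5/3 indicate a seventh chord in root position.
In root position the bass is the root, so the root is G.
The chord tones are G, B, D, F, giving G dominant seventh.

G dominant seventh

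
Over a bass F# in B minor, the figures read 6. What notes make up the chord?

The written figures 6 are shorthand for 6/3: the 3 is implied.
A third above F# in this key is A.
A sixth above F# in this key is D.
Together with the bass F#, this spells D major in first inversion.

F#, A, D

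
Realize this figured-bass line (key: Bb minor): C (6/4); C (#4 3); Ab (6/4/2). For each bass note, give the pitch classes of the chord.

C (6/4): C, F, Ab.
C (6/#4/3): C, Eb, F#, Ab.
Ab (6/4/2): Ab, Bb, Db, F.

C, F, Ab | C, Eb, F#, Ab | Ab, Bb, Db, F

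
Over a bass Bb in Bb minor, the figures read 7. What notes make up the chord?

The written figures 7 are shorthand for 7/5/3: the 5/3 are implied.
A third above Bb in this key is Db.
A fifth above Bb in this key is F.
A seventh above Bb in this key is Ab.
Together with the bass Bb, this spells Bb minor seventh in root position.

Bb, Db, F, Ab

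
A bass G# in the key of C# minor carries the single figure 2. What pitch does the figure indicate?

A

Counting 1 letter step above G# lands on A; in C# minor, that letter is A.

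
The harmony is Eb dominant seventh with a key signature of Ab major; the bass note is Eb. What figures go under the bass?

7

Eb is the root of Eb dominant seventh, so the chord is in root position.
A seventh chord in root position is figured 7/5/3, conventionally abbreviated 7.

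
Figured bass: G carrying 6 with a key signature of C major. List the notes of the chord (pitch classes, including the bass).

G, B, E

The written figures 6 are shorthand for 6/3: the 3 is implied.
A third above G in this key is B.
A sixth above G in this key is E.
Together with the bass G, this spells E minor in first inversion.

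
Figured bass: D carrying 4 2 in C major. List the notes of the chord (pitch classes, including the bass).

The written figures 4 2 are shorthand for 6/4/2: the 6 is implied.
A second above D in this key is E.
A fourth above D in this key is G.
A sixth above D in this key is B.
Together with the bass D, this spells E minor seventh in third inversion.

D, E, G, B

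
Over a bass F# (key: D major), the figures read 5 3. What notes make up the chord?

F#, A, C#

A third above F# in this key is A.
A fifth above F# in this key is C#.
Together with the bass F#, this spells F# minor in root position.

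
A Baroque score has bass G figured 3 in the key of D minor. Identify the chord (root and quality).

The figures 3 indicate a triad in root position.
In root position the bass is the root, so the root is G.
The chord tones are G, Bb, D, giving G minor.

G minor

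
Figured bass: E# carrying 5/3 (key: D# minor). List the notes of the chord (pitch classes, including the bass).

E#, G#, B

A third above E# in this key is G#.
A fifth above E# in this key is B.
Together with the bass E#, this spells E# diminished in root position.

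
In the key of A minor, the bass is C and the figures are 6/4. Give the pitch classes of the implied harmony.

A fourth above C in this key is F.
A sixth above C in this key is A.
Together with the bass C, this spells F major in second inversion.

C, F, A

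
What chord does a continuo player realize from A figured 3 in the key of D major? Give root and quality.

A major

The figures 3 indicate a triad in root position.
In root position the bass is the root, so the root is A.
The chord tones are A, C#, E, giving A major.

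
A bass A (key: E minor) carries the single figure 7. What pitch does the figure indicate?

Counting 6 letter steps above A lands on G; in E minor, that letter is G.

G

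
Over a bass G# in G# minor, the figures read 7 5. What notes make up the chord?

G#, B, D#, F#

The written figures 7 5 are shorthand for 7/5/3: the 3 is implied.
A third above G# in this key is B.
A fifth above G# in this key is D#.
A seventh above G# in this key is F#.
Together with the bass G#, this spells G# minor seventh in root position.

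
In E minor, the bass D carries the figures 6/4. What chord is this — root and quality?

G major

The figures 6/4 indicate a triad in second inversion.
In second inversion the root lies a fourth above the bass: a fourth above D in E minor is G.
The chord tones are D, G, B, giving G major.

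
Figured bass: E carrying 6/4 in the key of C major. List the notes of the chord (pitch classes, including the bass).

E, A, C

A fourth above E in this key is A.
A sixth above E in this key is C.
Together with the bass E, this spells A minor in second inversion.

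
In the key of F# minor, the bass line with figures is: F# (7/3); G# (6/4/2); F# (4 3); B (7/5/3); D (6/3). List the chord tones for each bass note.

F# (7/5/3): F#, A, C#, E.
G# (6/4/2): G#, A, C#, E.
F# (6/4/3): F#, A, B, D.
B (7/5/3): B, D, F#, A.
D (6/3): D, F#, B.

F#, A, C#, E | G#, A, C#, E | F#, A, B, D | B, D, F#, A | D, F#, B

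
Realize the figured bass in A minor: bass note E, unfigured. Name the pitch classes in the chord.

E, G, B

An unfigured bass implies 5/3.
A third above E in this key is G.
A fifth above E in this key is B.
Together with the bass E, this spells E minor in root position.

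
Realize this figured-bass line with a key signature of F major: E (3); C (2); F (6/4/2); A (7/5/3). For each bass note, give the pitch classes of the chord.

E, G, Bb | C, D, F, A | F, G, Bb, D | A, C, E, G

E (5/3): E, G, Bb.
C (6/4/2): C, D, F, A.
F (6/4/2): F, G, Bb, D.
A (7/5/3): A, C, E, G.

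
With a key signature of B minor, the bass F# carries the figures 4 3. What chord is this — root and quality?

The figures 4 3 indicate a seventh chord in second inversion.
In second inversion the root lies a fourth above the bass: a fourth above F# in B minor is B.
The chord tones are F#, A, B, D, giving B minor seventh.

B minor seventh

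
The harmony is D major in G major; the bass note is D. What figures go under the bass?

D is the root of D major, so the chord is in root position.
A triad in root position is figured 5/3, conventionally abbreviated (no figures — root-position triad).

no figures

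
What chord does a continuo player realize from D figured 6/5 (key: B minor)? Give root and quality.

B minor seventh

The figures 6/5 indicate a seventh chord in first inversion.
In first inversion the root lies a sixth above the bass: a sixth above D in B minor is B.
The chord tones are D, F#, A, B, giving B minor seventh.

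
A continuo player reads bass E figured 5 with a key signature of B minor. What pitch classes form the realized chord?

E, G, B

The written figures 5 are shorthand for 5/3: the 3 is implied.
A third above E in this key is G.
A fifth above E in this key is B.
Together with the bass E, this spells E minor in root position.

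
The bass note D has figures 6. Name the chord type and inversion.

6 is shorthand for 6/3.
Intervals of 6/3 above the bass form a triad; the bass is the third, so this is first inversion.

triad, first inversion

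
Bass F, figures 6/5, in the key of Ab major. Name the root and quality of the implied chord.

The figures 6/5 indicate a seventh chord in first inversion.
In first inversion the root lies a sixth above the bass: a sixth above F in Ab major is Db.
The chord tones are F, Ab, C, Db, giving Db major seventh.

Db major seventh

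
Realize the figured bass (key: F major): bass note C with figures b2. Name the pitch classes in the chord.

The written figures b2 are shorthand for 6/4/2: the 6/4 are implied.
A second above C in this key is D, lowered to Db by the flat.
A fourth above C in this key is F.
A sixth above C in this key is A.
Together with the bass C, this spells Db augmented major seventh in third inversion.

C, Db, F, A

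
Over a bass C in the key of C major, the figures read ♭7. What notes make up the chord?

C, E, G, Bb

The written figures ♭7 are shorthand for 7/5/3: the 5/3 are implied.
A third above C in this key is E.
A fifth above C in this key is G.
A seventh above C in this key is B, lowered to Bb by the flat.
Together with the bass C, this spells C dominant seventh in root position.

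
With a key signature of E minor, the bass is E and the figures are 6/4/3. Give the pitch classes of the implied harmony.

A third above E in this key is G.
A fourth above E in this key is A.
A sixth above E in this key is C.
Together with the bass E, this spells A minor seventh in second inversion.

E, G, A, C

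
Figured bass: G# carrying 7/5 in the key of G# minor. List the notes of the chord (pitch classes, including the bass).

The written figures 7/5 are shorthand for 7/5/3: the 3 is implied.
A third above G# in this key is B.
A fifth above G# in this key is D#.
A seventh above G# in this key is F#.
Together with the bass G#, this spells G# minor seventh in root position.

G#, B, D#, F#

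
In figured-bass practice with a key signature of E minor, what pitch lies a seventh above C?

B

Counting 6 letter steps above C lands on B; in E minor, that letter is B.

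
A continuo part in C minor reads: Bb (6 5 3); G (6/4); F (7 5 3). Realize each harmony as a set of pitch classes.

Bb (6/5/3): Bb, D, F, G.
G (6/4): G, C, Eb.
F (7/5/3): F, Ab, C, Eb.

Bb, D, F, G | G, C, Eb | F, Ab, C, Eb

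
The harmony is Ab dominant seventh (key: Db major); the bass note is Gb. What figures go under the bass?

Gb is the seventh of Ab dominant seventh, so the chord is in third inversion.
A seventh chord in third inversion is figured 6/4/2, conventionally abbreviated 4/2.

4/2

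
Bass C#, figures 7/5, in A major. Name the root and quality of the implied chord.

C# minor seventh

The figures 7/5 indicate a seventh chord in root position.
In root position the bass is the root, so the root is C#.
The chord tones are C#, E, G#, B, giving C# minor seventh.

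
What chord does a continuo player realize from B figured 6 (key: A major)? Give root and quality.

G# diminished

The figures 6 indicate a triad in first inversion.
In first inversion the root lies a sixth above the bass: a sixth above B in A major is G#.
The chord tones are B, D, G#, giving G# diminished.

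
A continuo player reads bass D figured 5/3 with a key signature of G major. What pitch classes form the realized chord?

D, F#, A

A third above D in this key is F#.
A fifth above D in this key is A.
Together with the bass D, this spells D major in root position.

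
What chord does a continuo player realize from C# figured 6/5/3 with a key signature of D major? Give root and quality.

A dominant seventh

The figures 6/5/3 indicate a seventh chord in first inversion.
In first inversion the root lies a sixth above the bass: a sixth above C# in D major is A.
The chord tones are C#, E, G, A, giving A dominant seventh.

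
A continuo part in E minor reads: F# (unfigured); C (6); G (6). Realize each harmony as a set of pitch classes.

F# (5/3): F#, A, C.
C (6/3): C, E, A.
G (6/3): G, B, E.

F#, A, C | C, E, A | G, B, E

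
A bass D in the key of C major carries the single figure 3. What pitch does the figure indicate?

Counting 2 letter steps above D lands on F; in C major, that letter is F.

F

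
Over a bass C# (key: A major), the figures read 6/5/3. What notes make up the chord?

A third above C# in this key is E.
A fifth above C# in this key is G#.
A sixth above C# in this key is A.
Together with the bass C#, this spells A major seventh in first inversion.

C#, E, G#, A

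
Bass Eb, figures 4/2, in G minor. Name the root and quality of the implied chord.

F dominant seventh

The figures 4/2 indicate a seventh chord in third inversion.
In third inversion the root lies a second above the bass: a second above Eb in G minor is F.
The chord tones are Eb, F, A, C, giving F dominant seventh.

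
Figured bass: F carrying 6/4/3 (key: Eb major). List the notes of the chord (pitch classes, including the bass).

F, Ab, Bb, D

A third above F in this key is Ab.
A fourth above F in this key is Bb.
A sixth above F in this key is D.
Together with the bass F, this spells Bb dominant seventh in second inversion.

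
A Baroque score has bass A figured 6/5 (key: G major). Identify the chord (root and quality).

F# half-diminished seventh

The figures 6/5 indicate a seventh chord in first inversion.
In first inversion the root lies a sixth above the bass: a sixth above A in G major is F#.
The chord tones are A, C, E, F#, giving F# half-diminished seventh.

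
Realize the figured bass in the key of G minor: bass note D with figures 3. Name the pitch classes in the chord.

The written figures 3 are shorthand for 5/3: the 5 is implied.
A third above D in this key is F.
A fifth above D in this key is A.
Together with the bass D, this spells D minor in root position.

D, F, A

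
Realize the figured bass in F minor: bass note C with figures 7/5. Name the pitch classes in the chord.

C, Eb, G, Bb

The written figures 7/5 are shorthand for 7/5/3: the 3 is implied.
A third above C in this key is Eb.
A fifth above C in this key is G.
A seventh above C in this key is Bb.
Together with the bass C, this spells C minor seventh in root position.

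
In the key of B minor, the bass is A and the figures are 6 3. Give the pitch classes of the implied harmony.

A, C#, F#

A third above A in this key is C#.
A sixth above A in this key is F#.
Together with the bass A, this spells F# minor in first inversion.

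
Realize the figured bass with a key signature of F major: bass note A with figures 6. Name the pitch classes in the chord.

The written figures 6 are shorthand for 6/3: the 3 is implied.
A third above A in this key is C.
A sixth above A in this key is F.
Together with the bass A, this spells F major in first inversion.

A, C, F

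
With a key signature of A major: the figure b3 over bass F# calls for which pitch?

Ab

Counting 2 letter steps above F# lands on A; in A major, that letter is A.
The b3 figure lowers it a semitone, giving Ab.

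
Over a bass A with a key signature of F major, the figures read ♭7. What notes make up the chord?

The written figures ♭7 are shorthand for 7/5/3: the 5/3 are implied.
A third above A in this key is C.
A fifth above A in this key is E.
A seventh above A in this key is G, lowered to Gb by the flat.

A, C, E, Gb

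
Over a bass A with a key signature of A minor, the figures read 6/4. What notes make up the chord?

A fourth above A in this key is D.
A sixth above A in this key is F.
Together with the bass A, this spells D minor in second inversion.

A, D, F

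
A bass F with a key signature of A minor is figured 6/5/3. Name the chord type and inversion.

seventh chord, first inversion

Intervals of 6/5/3 above the bass form a seventh chord; the bass is the third, so this is first inversion.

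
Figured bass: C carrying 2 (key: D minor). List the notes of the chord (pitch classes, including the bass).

C, D, F, A

The written figures 2 are shorthand for 6/4/2: the 6/4 are implied.
A second above C in this key is D.
A fourth above C in this key is F.
A sixth above C in this key is A.
Together with the bass C, this spells D minor seventh in third inversion.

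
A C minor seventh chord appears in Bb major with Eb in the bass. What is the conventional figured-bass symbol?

6/5

Eb is the third of C minor seventh, so the chord is in first inversion.
A seventh chord in first inversion is figured 6/5/3, conventionally abbreviated 6/5.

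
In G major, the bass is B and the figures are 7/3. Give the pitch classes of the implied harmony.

The written figures 7/3 are shorthand for 7/5/3: the 5 is implied.
A third above B in this key is D.
A fifth above B in this key is F#.
A seventh above B in this key is A.
Together with the bass B, this spells B minor seventh in root position.

B, D, F#, A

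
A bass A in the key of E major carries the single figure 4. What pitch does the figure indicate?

Counting 3 letter steps above A lands on D; in E major, that letter is D#.

D#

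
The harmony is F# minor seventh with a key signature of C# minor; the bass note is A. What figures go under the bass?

A is the third of F# minor seventh, so the chord is in first inversion.
A seventh chord in first inversion is figured 6/5/3, conventionally abbreviated 6/5.

6/5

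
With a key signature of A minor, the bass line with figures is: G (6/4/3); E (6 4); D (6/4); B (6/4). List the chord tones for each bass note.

G, B, C, E | E, A, C | D, G, B | B, E, G

G (6/4/3): G, B, C, E.
E (6/4): E, A, C.
D (6/4): D, G, B.
B (6/4): B, E, G.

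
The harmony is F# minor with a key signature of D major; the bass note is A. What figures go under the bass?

6

A is the third of F# minor, so the chord is in first inversion.
A triad in first inversion is figured 6/3, conventionally abbreviated 6.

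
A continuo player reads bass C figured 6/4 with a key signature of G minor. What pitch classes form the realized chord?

A fourth above C in this key is F.
A sixth above C in this key is A.
Together with the bass C, this spells F major in second inversion.

C, F, A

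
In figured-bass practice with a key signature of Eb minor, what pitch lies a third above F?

Counting 2 letter steps above F lands on A; in Eb minor, that letter is Ab.

Ab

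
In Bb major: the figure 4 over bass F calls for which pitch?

Counting 3 letter steps above F lands on B; in Bb major, that letter is Bb.

Bb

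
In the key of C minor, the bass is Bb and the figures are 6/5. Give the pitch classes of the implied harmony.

The written figures 6/5 are shorthand for 6/5/3: the 3 is implied.
A third above Bb in this key is D.
A fifth above Bb in this key is F.
A sixth above Bb in this key is G.
Together with the bass Bb, this spells G minor seventh in first inversion.

Bb, D, F, G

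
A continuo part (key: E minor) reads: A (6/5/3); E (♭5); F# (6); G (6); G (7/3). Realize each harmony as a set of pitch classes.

A, C, E, F# | E, G, Bb | F#, A, D | G, B, E | G, B, D, F#

A (6/5/3): A, C, E, F#.
E (b5/3): E, G, Bb.
F# (6/3): F#, A, D.
G (6/3): G, B, E.
G (7/5/3): G, B, D, F#.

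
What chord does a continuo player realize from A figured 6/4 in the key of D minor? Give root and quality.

D minor

The figures 6/4 indicate a triad in second inversion.
In second inversion the root lies a fourth above the bass: a fourth above A in D minor is D.
The chord tones are A, D, F, giving D minor.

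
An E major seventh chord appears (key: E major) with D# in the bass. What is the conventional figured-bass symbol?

D# is the seventh of E major seventh, so the chord is in third inversion.
A seventh chord in third inversion is figured 6/4/2, conventionally abbreviated 4/2.

4/2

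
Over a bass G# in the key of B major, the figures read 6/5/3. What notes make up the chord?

A third above G# in this key is B.
A fifth above G# in this key is D#.
A sixth above G# in this key is E.
Together with the bass G#, this spells E major seventh in first inversion.

G#, B, D#, E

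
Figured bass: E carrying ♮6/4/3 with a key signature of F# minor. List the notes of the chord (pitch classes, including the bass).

E, G#, A, C

A third above E in this key is G#.
A fourth above E in this key is A.
A sixth above E in this key is C#, made natural (C) by the ♮ figure.
Together with the bass E, this spells A minor-major seventh in second inversion.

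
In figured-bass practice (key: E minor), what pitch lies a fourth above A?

D

Counting 3 letter steps above A lands on D; in E minor, that letter is D.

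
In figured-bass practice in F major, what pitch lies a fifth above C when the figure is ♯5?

Counting 4 letter steps above C lands on G; in F major, that letter is G.
The #5 figure raises it a semitone, giving G#.

G#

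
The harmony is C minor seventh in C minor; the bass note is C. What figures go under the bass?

C is the root of C minor seventh, so the chord is in root position.
A seventh chord in root position is figured 7/5/3, conventionally abbreviated 7.

7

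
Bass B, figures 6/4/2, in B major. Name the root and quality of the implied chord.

C# minor seventh

The figures 6/4/2 indicate a seventh chord in third inversion.
In third inversion the root lies a second above the bass: a second above B in B major is C#.
The chord tones are B, C#, E, G#, giving C# minor seventh.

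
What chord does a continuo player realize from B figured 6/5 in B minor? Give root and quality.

The figures 6/5 indicate a seventh chord in first inversion.
In first inversion the root lies a sixth above the bass: a sixth above B in B minor is G.
The chord tones are B, D, F#, G, giving G major seventh.

G major seventh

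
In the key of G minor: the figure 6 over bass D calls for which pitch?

Bb

Counting 5 letter steps above D lands on B; in G minor, that letter is Bb.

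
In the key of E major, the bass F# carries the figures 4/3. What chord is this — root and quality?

B dominant seventh

The figures 4/3 indicate a seventh chord in second inversion.
In second inversion the root lies a fourth above the bass: a fourth above F# in E major is B.
The chord tones are F#, A, B, D#, giving B dominant seventh.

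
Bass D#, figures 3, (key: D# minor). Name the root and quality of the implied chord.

The figures 3 indicate a triad in root position.
In root position the bass is the root, so the root is D#.
The chord tones are D#, F#, A#, giving D# minor.

D# minor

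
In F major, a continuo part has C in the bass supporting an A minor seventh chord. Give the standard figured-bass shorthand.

6/5

C is the third of A minor seventh, so the chord is in first inversion.
A seventh chord in first inversion is figured 6/5/3, conventionally abbreviated 6/5.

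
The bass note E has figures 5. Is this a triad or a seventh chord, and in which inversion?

5 is shorthand for 5/3.
Intervals of 5/3 above the bass form a triad; the bass is the root, so this is root position.

triad, root position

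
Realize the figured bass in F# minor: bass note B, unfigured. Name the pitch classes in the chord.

B, D, F#

An unfigured bass implies 5/3.
A third above B in this key is D.
A fifth above B in this key is F#.
Together with the bass B, this spells B minor in root position.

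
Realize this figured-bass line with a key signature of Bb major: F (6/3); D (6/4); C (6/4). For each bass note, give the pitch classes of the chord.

F, A, D | D, G, Bb | C, F, A

F (6/3): F, A, D.
D (6/4): D, G, Bb.
C (6/4): C, F, A.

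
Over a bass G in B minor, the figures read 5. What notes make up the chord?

The written figures 5 are shorthand for 5/3: the 3 is implied.
A third above G in this key is B.
A fifth above G in this key is D.
Together with the bass G, this spells G major in root position.

G, B, D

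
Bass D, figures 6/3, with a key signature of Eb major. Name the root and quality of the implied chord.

Bb major

The figures 6/3 indicate a triad in first inversion.
In first inversion the root lies a sixth above the bass: a sixth above D in Eb major is Bb.
The chord tones are D, F, Bb, giving Bb major.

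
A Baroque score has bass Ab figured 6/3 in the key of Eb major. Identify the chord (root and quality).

F minor

The figures 6/3 indicate a triad in first inversion.
In first inversion the root lies a sixth above the bass: a sixth above Ab in Eb major is F.
The chord tones are Ab, C, F, giving F minor.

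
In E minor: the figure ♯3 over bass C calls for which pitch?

Counting 2 letter steps above C lands on E; in E minor, that letter is E.
The #3 figure raises it a semitone, giving E#.

E#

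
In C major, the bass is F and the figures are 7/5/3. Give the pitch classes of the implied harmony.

A third above F in this key is A.
A fifth above F in this key is C.
A seventh above F in this key is E.
Together with the bass F, this spells F major seventh in root position.

F, A, C, E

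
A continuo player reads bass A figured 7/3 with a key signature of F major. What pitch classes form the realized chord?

A, C, E, G

The written figures 7/3 are shorthand for 7/5/3: the 5 is implied.
A third above A in this key is C.
A fifth above A in this key is E.
A seventh above A in this key is G.
Together with the bass A, this spells A minor seventh in root position.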